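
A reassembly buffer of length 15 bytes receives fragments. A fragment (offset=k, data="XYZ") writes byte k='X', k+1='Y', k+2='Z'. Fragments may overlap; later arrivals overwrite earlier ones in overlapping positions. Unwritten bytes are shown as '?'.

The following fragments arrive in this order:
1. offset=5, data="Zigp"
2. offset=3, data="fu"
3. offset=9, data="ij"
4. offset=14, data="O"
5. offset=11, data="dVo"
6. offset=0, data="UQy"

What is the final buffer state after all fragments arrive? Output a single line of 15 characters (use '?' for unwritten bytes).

Answer: UQyfuZigpijdVoO

Derivation:
Fragment 1: offset=5 data="Zigp" -> buffer=?????Zigp??????
Fragment 2: offset=3 data="fu" -> buffer=???fuZigp??????
Fragment 3: offset=9 data="ij" -> buffer=???fuZigpij????
Fragment 4: offset=14 data="O" -> buffer=???fuZigpij???O
Fragment 5: offset=11 data="dVo" -> buffer=???fuZigpijdVoO
Fragment 6: offset=0 data="UQy" -> buffer=UQyfuZigpijdVoO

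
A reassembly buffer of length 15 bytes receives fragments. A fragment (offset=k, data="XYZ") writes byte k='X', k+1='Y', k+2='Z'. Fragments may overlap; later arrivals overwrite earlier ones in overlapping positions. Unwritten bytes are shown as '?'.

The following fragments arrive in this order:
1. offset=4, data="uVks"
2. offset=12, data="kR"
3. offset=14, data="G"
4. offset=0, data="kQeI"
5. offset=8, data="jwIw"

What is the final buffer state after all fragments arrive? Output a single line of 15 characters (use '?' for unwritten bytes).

Fragment 1: offset=4 data="uVks" -> buffer=????uVks???????
Fragment 2: offset=12 data="kR" -> buffer=????uVks????kR?
Fragment 3: offset=14 data="G" -> buffer=????uVks????kRG
Fragment 4: offset=0 data="kQeI" -> buffer=kQeIuVks????kRG
Fragment 5: offset=8 data="jwIw" -> buffer=kQeIuVksjwIwkRG

Answer: kQeIuVksjwIwkRG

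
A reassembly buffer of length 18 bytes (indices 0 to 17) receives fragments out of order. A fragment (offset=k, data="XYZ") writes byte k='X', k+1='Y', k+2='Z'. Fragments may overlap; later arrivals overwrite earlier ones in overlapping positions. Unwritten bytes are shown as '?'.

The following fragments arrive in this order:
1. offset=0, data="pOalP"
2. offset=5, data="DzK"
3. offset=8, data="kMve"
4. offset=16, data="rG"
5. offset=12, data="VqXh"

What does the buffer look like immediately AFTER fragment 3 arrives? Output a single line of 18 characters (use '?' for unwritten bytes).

Answer: pOalPDzKkMve??????

Derivation:
Fragment 1: offset=0 data="pOalP" -> buffer=pOalP?????????????
Fragment 2: offset=5 data="DzK" -> buffer=pOalPDzK??????????
Fragment 3: offset=8 data="kMve" -> buffer=pOalPDzKkMve??????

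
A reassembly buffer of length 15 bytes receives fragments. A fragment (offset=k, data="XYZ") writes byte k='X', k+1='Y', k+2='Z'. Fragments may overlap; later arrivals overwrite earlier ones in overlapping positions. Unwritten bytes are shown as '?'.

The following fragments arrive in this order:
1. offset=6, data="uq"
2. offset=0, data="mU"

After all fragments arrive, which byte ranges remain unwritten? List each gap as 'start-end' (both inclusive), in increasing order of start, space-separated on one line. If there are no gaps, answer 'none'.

Answer: 2-5 8-14

Derivation:
Fragment 1: offset=6 len=2
Fragment 2: offset=0 len=2
Gaps: 2-5 8-14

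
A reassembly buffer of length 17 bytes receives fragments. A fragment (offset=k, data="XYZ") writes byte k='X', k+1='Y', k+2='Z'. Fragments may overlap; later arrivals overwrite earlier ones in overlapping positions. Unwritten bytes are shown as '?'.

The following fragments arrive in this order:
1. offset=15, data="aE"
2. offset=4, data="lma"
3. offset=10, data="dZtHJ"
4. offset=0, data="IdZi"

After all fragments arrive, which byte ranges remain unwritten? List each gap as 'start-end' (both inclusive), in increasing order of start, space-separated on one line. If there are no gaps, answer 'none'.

Answer: 7-9

Derivation:
Fragment 1: offset=15 len=2
Fragment 2: offset=4 len=3
Fragment 3: offset=10 len=5
Fragment 4: offset=0 len=4
Gaps: 7-9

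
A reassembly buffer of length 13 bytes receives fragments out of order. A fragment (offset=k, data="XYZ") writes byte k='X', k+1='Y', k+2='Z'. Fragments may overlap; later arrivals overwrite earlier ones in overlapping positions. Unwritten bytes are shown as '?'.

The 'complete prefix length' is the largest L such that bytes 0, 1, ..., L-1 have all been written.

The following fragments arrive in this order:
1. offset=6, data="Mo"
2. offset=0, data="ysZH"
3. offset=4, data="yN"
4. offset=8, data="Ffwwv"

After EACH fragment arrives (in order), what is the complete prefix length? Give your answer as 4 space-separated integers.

Fragment 1: offset=6 data="Mo" -> buffer=??????Mo????? -> prefix_len=0
Fragment 2: offset=0 data="ysZH" -> buffer=ysZH??Mo????? -> prefix_len=4
Fragment 3: offset=4 data="yN" -> buffer=ysZHyNMo????? -> prefix_len=8
Fragment 4: offset=8 data="Ffwwv" -> buffer=ysZHyNMoFfwwv -> prefix_len=13

Answer: 0 4 8 13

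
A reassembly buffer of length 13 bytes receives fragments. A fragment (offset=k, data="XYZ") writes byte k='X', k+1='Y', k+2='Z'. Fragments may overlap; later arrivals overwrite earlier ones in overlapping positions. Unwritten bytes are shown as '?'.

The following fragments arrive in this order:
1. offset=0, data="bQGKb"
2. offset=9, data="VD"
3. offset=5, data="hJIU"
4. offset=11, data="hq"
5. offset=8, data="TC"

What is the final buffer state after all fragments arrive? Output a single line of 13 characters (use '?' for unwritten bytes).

Fragment 1: offset=0 data="bQGKb" -> buffer=bQGKb????????
Fragment 2: offset=9 data="VD" -> buffer=bQGKb????VD??
Fragment 3: offset=5 data="hJIU" -> buffer=bQGKbhJIUVD??
Fragment 4: offset=11 data="hq" -> buffer=bQGKbhJIUVDhq
Fragment 5: offset=8 data="TC" -> buffer=bQGKbhJITCDhq

Answer: bQGKbhJITCDhq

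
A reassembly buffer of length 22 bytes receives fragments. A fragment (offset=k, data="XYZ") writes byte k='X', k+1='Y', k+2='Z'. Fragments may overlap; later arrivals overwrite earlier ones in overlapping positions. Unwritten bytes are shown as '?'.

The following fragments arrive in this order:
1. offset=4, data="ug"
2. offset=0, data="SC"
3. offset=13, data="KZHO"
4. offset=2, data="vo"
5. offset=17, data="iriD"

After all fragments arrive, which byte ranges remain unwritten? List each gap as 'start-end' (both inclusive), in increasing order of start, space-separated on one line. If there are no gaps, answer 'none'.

Answer: 6-12 21-21

Derivation:
Fragment 1: offset=4 len=2
Fragment 2: offset=0 len=2
Fragment 3: offset=13 len=4
Fragment 4: offset=2 len=2
Fragment 5: offset=17 len=4
Gaps: 6-12 21-21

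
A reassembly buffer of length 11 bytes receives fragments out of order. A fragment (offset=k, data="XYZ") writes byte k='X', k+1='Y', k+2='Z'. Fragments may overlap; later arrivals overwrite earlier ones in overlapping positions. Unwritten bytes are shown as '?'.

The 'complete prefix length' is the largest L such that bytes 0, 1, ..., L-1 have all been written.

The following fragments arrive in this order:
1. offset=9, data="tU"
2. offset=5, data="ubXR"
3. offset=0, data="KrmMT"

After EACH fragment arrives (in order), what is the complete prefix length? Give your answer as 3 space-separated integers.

Answer: 0 0 11

Derivation:
Fragment 1: offset=9 data="tU" -> buffer=?????????tU -> prefix_len=0
Fragment 2: offset=5 data="ubXR" -> buffer=?????ubXRtU -> prefix_len=0
Fragment 3: offset=0 data="KrmMT" -> buffer=KrmMTubXRtU -> prefix_len=11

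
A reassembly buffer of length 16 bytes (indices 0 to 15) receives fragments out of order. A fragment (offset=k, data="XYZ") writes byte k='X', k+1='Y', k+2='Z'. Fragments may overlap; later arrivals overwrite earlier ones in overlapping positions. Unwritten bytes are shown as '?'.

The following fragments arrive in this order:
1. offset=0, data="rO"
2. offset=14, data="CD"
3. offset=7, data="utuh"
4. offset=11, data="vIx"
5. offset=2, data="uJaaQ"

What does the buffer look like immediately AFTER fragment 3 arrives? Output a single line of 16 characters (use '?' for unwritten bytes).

Answer: rO?????utuh???CD

Derivation:
Fragment 1: offset=0 data="rO" -> buffer=rO??????????????
Fragment 2: offset=14 data="CD" -> buffer=rO????????????CD
Fragment 3: offset=7 data="utuh" -> buffer=rO?????utuh???CD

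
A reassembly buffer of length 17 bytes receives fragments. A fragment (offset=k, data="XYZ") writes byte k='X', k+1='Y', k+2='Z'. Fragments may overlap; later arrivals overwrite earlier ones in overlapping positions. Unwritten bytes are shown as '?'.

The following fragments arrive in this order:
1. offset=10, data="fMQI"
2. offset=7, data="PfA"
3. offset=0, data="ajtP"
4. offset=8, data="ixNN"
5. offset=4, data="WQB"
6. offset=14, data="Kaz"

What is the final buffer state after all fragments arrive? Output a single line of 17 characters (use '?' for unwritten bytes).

Fragment 1: offset=10 data="fMQI" -> buffer=??????????fMQI???
Fragment 2: offset=7 data="PfA" -> buffer=???????PfAfMQI???
Fragment 3: offset=0 data="ajtP" -> buffer=ajtP???PfAfMQI???
Fragment 4: offset=8 data="ixNN" -> buffer=ajtP???PixNNQI???
Fragment 5: offset=4 data="WQB" -> buffer=ajtPWQBPixNNQI???
Fragment 6: offset=14 data="Kaz" -> buffer=ajtPWQBPixNNQIKaz

Answer: ajtPWQBPixNNQIKaz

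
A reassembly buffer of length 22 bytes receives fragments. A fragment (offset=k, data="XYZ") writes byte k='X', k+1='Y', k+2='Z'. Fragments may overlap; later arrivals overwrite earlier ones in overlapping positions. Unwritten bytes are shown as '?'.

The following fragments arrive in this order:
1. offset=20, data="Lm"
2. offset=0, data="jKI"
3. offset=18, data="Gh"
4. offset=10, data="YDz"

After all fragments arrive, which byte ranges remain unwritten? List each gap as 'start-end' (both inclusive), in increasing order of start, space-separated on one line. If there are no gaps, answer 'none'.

Answer: 3-9 13-17

Derivation:
Fragment 1: offset=20 len=2
Fragment 2: offset=0 len=3
Fragment 3: offset=18 len=2
Fragment 4: offset=10 len=3
Gaps: 3-9 13-17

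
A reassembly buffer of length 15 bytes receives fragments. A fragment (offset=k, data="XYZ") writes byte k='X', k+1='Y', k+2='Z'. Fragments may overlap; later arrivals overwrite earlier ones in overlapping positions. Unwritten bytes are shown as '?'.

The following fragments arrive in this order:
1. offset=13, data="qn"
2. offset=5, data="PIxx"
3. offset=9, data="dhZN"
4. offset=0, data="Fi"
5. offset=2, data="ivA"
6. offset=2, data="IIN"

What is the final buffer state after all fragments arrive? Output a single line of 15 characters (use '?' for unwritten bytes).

Answer: FiIINPIxxdhZNqn

Derivation:
Fragment 1: offset=13 data="qn" -> buffer=?????????????qn
Fragment 2: offset=5 data="PIxx" -> buffer=?????PIxx????qn
Fragment 3: offset=9 data="dhZN" -> buffer=?????PIxxdhZNqn
Fragment 4: offset=0 data="Fi" -> buffer=Fi???PIxxdhZNqn
Fragment 5: offset=2 data="ivA" -> buffer=FiivAPIxxdhZNqn
Fragment 6: offset=2 data="IIN" -> buffer=FiIINPIxxdhZNqn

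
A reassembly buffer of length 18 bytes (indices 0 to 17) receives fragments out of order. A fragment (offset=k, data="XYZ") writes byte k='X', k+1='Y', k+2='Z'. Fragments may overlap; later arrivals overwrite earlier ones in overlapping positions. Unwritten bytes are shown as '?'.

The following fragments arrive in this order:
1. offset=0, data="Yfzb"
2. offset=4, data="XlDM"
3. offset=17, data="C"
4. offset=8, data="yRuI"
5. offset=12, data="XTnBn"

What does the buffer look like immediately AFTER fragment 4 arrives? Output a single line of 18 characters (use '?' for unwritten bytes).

Answer: YfzbXlDMyRuI?????C

Derivation:
Fragment 1: offset=0 data="Yfzb" -> buffer=Yfzb??????????????
Fragment 2: offset=4 data="XlDM" -> buffer=YfzbXlDM??????????
Fragment 3: offset=17 data="C" -> buffer=YfzbXlDM?????????C
Fragment 4: offset=8 data="yRuI" -> buffer=YfzbXlDMyRuI?????C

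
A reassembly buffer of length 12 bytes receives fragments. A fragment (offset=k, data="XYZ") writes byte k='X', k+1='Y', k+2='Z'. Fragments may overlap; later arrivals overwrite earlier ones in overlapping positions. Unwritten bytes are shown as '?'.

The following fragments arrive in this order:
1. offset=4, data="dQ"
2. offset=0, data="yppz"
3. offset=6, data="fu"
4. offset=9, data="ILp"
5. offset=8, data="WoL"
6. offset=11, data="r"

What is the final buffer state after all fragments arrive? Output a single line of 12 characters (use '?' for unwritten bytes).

Answer: yppzdQfuWoLr

Derivation:
Fragment 1: offset=4 data="dQ" -> buffer=????dQ??????
Fragment 2: offset=0 data="yppz" -> buffer=yppzdQ??????
Fragment 3: offset=6 data="fu" -> buffer=yppzdQfu????
Fragment 4: offset=9 data="ILp" -> buffer=yppzdQfu?ILp
Fragment 5: offset=8 data="WoL" -> buffer=yppzdQfuWoLp
Fragment 6: offset=11 data="r" -> buffer=yppzdQfuWoLr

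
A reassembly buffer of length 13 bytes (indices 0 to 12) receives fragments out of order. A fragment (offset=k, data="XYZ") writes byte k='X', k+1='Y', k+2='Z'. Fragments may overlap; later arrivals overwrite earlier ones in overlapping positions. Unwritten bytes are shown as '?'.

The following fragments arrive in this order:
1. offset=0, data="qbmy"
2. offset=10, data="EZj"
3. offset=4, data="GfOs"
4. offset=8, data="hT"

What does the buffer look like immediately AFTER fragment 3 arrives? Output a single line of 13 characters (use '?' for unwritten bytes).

Fragment 1: offset=0 data="qbmy" -> buffer=qbmy?????????
Fragment 2: offset=10 data="EZj" -> buffer=qbmy??????EZj
Fragment 3: offset=4 data="GfOs" -> buffer=qbmyGfOs??EZj

Answer: qbmyGfOs??EZj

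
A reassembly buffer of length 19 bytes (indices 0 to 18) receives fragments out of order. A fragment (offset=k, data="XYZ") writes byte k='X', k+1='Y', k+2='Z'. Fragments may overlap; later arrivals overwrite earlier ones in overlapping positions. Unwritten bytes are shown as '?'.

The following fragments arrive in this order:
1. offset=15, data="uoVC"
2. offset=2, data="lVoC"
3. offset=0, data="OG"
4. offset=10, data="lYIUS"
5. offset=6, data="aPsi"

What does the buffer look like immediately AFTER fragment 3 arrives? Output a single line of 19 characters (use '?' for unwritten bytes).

Fragment 1: offset=15 data="uoVC" -> buffer=???????????????uoVC
Fragment 2: offset=2 data="lVoC" -> buffer=??lVoC?????????uoVC
Fragment 3: offset=0 data="OG" -> buffer=OGlVoC?????????uoVC

Answer: OGlVoC?????????uoVC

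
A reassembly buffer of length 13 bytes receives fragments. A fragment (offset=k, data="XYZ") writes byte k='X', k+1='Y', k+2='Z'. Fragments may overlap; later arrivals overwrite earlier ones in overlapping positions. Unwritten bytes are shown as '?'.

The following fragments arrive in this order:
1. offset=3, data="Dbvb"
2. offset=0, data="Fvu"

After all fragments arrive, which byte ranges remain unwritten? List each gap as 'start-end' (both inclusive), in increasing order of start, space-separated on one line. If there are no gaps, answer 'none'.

Fragment 1: offset=3 len=4
Fragment 2: offset=0 len=3
Gaps: 7-12

Answer: 7-12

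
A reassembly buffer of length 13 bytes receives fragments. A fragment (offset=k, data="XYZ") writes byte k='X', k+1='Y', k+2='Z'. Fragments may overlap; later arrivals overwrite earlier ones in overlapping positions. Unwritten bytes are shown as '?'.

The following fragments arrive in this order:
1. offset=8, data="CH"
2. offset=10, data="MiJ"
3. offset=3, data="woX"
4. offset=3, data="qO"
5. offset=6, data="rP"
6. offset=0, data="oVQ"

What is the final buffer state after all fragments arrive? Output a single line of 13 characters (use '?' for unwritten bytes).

Answer: oVQqOXrPCHMiJ

Derivation:
Fragment 1: offset=8 data="CH" -> buffer=????????CH???
Fragment 2: offset=10 data="MiJ" -> buffer=????????CHMiJ
Fragment 3: offset=3 data="woX" -> buffer=???woX??CHMiJ
Fragment 4: offset=3 data="qO" -> buffer=???qOX??CHMiJ
Fragment 5: offset=6 data="rP" -> buffer=???qOXrPCHMiJ
Fragment 6: offset=0 data="oVQ" -> buffer=oVQqOXrPCHMiJ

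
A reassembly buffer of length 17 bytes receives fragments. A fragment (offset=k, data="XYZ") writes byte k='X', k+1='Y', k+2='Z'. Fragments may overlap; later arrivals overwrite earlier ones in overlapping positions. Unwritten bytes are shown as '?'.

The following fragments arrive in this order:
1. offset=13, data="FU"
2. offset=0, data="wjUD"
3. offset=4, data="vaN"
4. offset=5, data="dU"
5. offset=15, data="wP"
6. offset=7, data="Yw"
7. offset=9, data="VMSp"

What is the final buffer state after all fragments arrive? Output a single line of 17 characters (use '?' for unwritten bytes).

Answer: wjUDvdUYwVMSpFUwP

Derivation:
Fragment 1: offset=13 data="FU" -> buffer=?????????????FU??
Fragment 2: offset=0 data="wjUD" -> buffer=wjUD?????????FU??
Fragment 3: offset=4 data="vaN" -> buffer=wjUDvaN??????FU??
Fragment 4: offset=5 data="dU" -> buffer=wjUDvdU??????FU??
Fragment 5: offset=15 data="wP" -> buffer=wjUDvdU??????FUwP
Fragment 6: offset=7 data="Yw" -> buffer=wjUDvdUYw????FUwP
Fragment 7: offset=9 data="VMSp" -> buffer=wjUDvdUYwVMSpFUwP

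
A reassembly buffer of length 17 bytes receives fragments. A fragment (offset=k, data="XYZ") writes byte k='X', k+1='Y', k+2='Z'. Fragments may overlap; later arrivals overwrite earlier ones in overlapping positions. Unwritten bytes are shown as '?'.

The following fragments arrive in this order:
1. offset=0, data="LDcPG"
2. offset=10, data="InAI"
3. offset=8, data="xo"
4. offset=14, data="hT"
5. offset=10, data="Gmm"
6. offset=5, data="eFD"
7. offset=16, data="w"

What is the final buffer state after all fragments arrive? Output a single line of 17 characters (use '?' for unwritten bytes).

Fragment 1: offset=0 data="LDcPG" -> buffer=LDcPG????????????
Fragment 2: offset=10 data="InAI" -> buffer=LDcPG?????InAI???
Fragment 3: offset=8 data="xo" -> buffer=LDcPG???xoInAI???
Fragment 4: offset=14 data="hT" -> buffer=LDcPG???xoInAIhT?
Fragment 5: offset=10 data="Gmm" -> buffer=LDcPG???xoGmmIhT?
Fragment 6: offset=5 data="eFD" -> buffer=LDcPGeFDxoGmmIhT?
Fragment 7: offset=16 data="w" -> buffer=LDcPGeFDxoGmmIhTw

Answer: LDcPGeFDxoGmmIhTw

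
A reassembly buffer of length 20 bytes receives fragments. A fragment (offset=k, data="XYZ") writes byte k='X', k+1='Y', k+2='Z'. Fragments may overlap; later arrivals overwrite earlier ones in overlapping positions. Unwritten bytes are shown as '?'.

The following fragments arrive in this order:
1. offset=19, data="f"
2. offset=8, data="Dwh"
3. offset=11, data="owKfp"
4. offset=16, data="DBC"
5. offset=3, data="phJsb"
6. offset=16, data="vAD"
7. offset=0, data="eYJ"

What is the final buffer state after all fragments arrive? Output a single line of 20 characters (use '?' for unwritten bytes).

Answer: eYJphJsbDwhowKfpvADf

Derivation:
Fragment 1: offset=19 data="f" -> buffer=???????????????????f
Fragment 2: offset=8 data="Dwh" -> buffer=????????Dwh????????f
Fragment 3: offset=11 data="owKfp" -> buffer=????????DwhowKfp???f
Fragment 4: offset=16 data="DBC" -> buffer=????????DwhowKfpDBCf
Fragment 5: offset=3 data="phJsb" -> buffer=???phJsbDwhowKfpDBCf
Fragment 6: offset=16 data="vAD" -> buffer=???phJsbDwhowKfpvADf
Fragment 7: offset=0 data="eYJ" -> buffer=eYJphJsbDwhowKfpvADf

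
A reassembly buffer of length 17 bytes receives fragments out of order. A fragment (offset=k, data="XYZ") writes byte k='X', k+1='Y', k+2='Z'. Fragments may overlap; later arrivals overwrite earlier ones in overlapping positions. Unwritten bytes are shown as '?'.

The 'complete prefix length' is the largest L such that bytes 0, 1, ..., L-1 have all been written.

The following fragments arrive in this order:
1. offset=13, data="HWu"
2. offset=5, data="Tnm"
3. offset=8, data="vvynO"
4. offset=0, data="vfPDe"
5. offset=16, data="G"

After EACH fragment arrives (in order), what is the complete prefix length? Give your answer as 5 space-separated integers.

Fragment 1: offset=13 data="HWu" -> buffer=?????????????HWu? -> prefix_len=0
Fragment 2: offset=5 data="Tnm" -> buffer=?????Tnm?????HWu? -> prefix_len=0
Fragment 3: offset=8 data="vvynO" -> buffer=?????TnmvvynOHWu? -> prefix_len=0
Fragment 4: offset=0 data="vfPDe" -> buffer=vfPDeTnmvvynOHWu? -> prefix_len=16
Fragment 5: offset=16 data="G" -> buffer=vfPDeTnmvvynOHWuG -> prefix_len=17

Answer: 0 0 0 16 17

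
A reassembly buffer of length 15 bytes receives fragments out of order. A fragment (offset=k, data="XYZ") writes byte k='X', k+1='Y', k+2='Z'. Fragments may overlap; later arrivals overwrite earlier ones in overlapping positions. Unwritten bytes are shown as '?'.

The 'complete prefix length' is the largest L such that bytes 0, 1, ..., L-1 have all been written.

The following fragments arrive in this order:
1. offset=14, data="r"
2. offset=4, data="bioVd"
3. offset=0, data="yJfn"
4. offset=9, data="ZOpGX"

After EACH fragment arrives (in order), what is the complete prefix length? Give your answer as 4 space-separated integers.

Fragment 1: offset=14 data="r" -> buffer=??????????????r -> prefix_len=0
Fragment 2: offset=4 data="bioVd" -> buffer=????bioVd?????r -> prefix_len=0
Fragment 3: offset=0 data="yJfn" -> buffer=yJfnbioVd?????r -> prefix_len=9
Fragment 4: offset=9 data="ZOpGX" -> buffer=yJfnbioVdZOpGXr -> prefix_len=15

Answer: 0 0 9 15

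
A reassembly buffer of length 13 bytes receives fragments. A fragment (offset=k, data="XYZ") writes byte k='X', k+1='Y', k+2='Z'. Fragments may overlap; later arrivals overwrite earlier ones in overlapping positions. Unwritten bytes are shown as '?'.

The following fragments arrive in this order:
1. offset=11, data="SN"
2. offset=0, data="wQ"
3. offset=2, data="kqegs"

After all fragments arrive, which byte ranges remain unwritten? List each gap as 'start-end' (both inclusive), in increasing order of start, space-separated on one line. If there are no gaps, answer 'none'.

Fragment 1: offset=11 len=2
Fragment 2: offset=0 len=2
Fragment 3: offset=2 len=5
Gaps: 7-10

Answer: 7-10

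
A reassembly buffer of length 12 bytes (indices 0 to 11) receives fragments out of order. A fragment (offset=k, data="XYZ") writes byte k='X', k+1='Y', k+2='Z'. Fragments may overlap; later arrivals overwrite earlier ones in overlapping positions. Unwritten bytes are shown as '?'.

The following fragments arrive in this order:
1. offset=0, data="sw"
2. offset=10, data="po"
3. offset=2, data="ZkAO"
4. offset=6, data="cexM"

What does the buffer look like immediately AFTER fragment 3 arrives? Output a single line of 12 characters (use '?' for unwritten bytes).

Fragment 1: offset=0 data="sw" -> buffer=sw??????????
Fragment 2: offset=10 data="po" -> buffer=sw????????po
Fragment 3: offset=2 data="ZkAO" -> buffer=swZkAO????po

Answer: swZkAO????po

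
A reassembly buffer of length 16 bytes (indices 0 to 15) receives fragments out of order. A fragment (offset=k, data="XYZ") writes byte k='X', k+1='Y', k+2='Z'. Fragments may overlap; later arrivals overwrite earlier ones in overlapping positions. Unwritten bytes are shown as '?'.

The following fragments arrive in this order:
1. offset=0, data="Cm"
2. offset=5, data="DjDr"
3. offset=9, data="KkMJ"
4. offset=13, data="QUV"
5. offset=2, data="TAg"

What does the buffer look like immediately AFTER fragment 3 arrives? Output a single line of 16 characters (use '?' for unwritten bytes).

Answer: Cm???DjDrKkMJ???

Derivation:
Fragment 1: offset=0 data="Cm" -> buffer=Cm??????????????
Fragment 2: offset=5 data="DjDr" -> buffer=Cm???DjDr???????
Fragment 3: offset=9 data="KkMJ" -> buffer=Cm???DjDrKkMJ???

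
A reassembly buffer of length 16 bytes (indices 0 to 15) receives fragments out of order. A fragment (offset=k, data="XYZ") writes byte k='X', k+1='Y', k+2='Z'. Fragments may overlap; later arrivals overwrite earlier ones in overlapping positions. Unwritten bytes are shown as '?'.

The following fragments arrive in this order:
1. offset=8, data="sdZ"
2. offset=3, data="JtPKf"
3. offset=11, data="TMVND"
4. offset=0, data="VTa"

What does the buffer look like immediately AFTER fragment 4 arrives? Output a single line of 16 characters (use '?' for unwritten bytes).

Answer: VTaJtPKfsdZTMVND

Derivation:
Fragment 1: offset=8 data="sdZ" -> buffer=????????sdZ?????
Fragment 2: offset=3 data="JtPKf" -> buffer=???JtPKfsdZ?????
Fragment 3: offset=11 data="TMVND" -> buffer=???JtPKfsdZTMVND
Fragment 4: offset=0 data="VTa" -> buffer=VTaJtPKfsdZTMVND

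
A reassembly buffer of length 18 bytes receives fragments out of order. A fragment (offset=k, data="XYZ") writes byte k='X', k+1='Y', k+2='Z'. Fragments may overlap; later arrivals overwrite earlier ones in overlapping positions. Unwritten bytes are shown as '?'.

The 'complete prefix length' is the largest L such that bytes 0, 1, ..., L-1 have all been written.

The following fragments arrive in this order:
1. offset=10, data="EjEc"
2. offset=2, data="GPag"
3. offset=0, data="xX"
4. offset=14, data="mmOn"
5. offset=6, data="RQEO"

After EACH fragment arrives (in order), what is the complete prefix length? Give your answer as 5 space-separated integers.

Answer: 0 0 6 6 18

Derivation:
Fragment 1: offset=10 data="EjEc" -> buffer=??????????EjEc???? -> prefix_len=0
Fragment 2: offset=2 data="GPag" -> buffer=??GPag????EjEc???? -> prefix_len=0
Fragment 3: offset=0 data="xX" -> buffer=xXGPag????EjEc???? -> prefix_len=6
Fragment 4: offset=14 data="mmOn" -> buffer=xXGPag????EjEcmmOn -> prefix_len=6
Fragment 5: offset=6 data="RQEO" -> buffer=xXGPagRQEOEjEcmmOn -> prefix_len=18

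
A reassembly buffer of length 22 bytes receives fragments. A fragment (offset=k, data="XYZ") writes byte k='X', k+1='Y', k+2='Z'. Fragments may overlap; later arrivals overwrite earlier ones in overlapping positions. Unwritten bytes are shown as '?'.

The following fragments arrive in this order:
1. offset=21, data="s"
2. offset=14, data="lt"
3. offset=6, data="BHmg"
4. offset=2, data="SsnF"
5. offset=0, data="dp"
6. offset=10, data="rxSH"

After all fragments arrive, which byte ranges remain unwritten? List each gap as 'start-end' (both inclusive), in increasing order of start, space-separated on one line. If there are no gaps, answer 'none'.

Answer: 16-20

Derivation:
Fragment 1: offset=21 len=1
Fragment 2: offset=14 len=2
Fragment 3: offset=6 len=4
Fragment 4: offset=2 len=4
Fragment 5: offset=0 len=2
Fragment 6: offset=10 len=4
Gaps: 16-20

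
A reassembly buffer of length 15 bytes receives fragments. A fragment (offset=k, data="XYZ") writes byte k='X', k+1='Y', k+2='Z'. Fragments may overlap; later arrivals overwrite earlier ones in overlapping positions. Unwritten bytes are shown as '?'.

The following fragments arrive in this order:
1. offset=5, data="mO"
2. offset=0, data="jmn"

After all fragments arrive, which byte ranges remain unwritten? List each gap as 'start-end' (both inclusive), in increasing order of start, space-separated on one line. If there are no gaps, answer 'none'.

Answer: 3-4 7-14

Derivation:
Fragment 1: offset=5 len=2
Fragment 2: offset=0 len=3
Gaps: 3-4 7-14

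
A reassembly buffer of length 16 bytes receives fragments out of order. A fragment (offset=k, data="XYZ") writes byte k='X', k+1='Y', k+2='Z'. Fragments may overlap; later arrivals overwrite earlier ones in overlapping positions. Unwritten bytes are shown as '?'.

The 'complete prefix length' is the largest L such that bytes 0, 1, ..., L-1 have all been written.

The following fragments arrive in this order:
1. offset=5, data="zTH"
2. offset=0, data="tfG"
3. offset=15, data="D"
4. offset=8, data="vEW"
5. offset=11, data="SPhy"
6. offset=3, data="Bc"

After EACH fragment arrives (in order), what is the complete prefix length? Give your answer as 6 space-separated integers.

Fragment 1: offset=5 data="zTH" -> buffer=?????zTH???????? -> prefix_len=0
Fragment 2: offset=0 data="tfG" -> buffer=tfG??zTH???????? -> prefix_len=3
Fragment 3: offset=15 data="D" -> buffer=tfG??zTH???????D -> prefix_len=3
Fragment 4: offset=8 data="vEW" -> buffer=tfG??zTHvEW????D -> prefix_len=3
Fragment 5: offset=11 data="SPhy" -> buffer=tfG??zTHvEWSPhyD -> prefix_len=3
Fragment 6: offset=3 data="Bc" -> buffer=tfGBczTHvEWSPhyD -> prefix_len=16

Answer: 0 3 3 3 3 16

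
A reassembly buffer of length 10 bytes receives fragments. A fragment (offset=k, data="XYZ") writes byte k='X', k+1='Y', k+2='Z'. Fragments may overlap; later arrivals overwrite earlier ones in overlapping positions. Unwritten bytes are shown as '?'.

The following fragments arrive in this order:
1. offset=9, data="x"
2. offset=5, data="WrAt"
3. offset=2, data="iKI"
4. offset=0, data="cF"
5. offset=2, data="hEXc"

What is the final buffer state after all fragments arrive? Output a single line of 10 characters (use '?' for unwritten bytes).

Answer: cFhEXcrAtx

Derivation:
Fragment 1: offset=9 data="x" -> buffer=?????????x
Fragment 2: offset=5 data="WrAt" -> buffer=?????WrAtx
Fragment 3: offset=2 data="iKI" -> buffer=??iKIWrAtx
Fragment 4: offset=0 data="cF" -> buffer=cFiKIWrAtx
Fragment 5: offset=2 data="hEXc" -> buffer=cFhEXcrAtx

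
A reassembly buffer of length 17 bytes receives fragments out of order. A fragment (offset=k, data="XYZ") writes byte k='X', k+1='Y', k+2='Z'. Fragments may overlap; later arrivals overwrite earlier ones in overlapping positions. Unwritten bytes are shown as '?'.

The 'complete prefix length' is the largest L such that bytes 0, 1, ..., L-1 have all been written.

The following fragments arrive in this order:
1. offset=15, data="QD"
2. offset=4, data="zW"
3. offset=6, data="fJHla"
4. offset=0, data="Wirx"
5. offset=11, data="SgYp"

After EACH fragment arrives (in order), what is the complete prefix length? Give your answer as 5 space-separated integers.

Fragment 1: offset=15 data="QD" -> buffer=???????????????QD -> prefix_len=0
Fragment 2: offset=4 data="zW" -> buffer=????zW?????????QD -> prefix_len=0
Fragment 3: offset=6 data="fJHla" -> buffer=????zWfJHla????QD -> prefix_len=0
Fragment 4: offset=0 data="Wirx" -> buffer=WirxzWfJHla????QD -> prefix_len=11
Fragment 5: offset=11 data="SgYp" -> buffer=WirxzWfJHlaSgYpQD -> prefix_len=17

Answer: 0 0 0 11 17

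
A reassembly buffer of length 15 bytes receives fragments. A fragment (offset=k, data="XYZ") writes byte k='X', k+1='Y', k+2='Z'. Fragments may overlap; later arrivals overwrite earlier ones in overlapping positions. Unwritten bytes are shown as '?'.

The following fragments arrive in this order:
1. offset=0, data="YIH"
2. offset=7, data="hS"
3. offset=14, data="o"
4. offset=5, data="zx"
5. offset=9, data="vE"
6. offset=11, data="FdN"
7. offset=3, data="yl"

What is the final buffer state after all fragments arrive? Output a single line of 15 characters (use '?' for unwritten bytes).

Answer: YIHylzxhSvEFdNo

Derivation:
Fragment 1: offset=0 data="YIH" -> buffer=YIH????????????
Fragment 2: offset=7 data="hS" -> buffer=YIH????hS??????
Fragment 3: offset=14 data="o" -> buffer=YIH????hS?????o
Fragment 4: offset=5 data="zx" -> buffer=YIH??zxhS?????o
Fragment 5: offset=9 data="vE" -> buffer=YIH??zxhSvE???o
Fragment 6: offset=11 data="FdN" -> buffer=YIH??zxhSvEFdNo
Fragment 7: offset=3 data="yl" -> buffer=YIHylzxhSvEFdNo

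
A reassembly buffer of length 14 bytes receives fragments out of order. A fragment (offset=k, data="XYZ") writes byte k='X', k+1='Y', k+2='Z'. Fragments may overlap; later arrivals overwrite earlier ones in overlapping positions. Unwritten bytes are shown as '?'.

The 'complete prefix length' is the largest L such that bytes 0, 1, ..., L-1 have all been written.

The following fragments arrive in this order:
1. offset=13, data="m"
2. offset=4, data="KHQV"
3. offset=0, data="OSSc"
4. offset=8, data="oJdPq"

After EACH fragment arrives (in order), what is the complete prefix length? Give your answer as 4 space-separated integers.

Answer: 0 0 8 14

Derivation:
Fragment 1: offset=13 data="m" -> buffer=?????????????m -> prefix_len=0
Fragment 2: offset=4 data="KHQV" -> buffer=????KHQV?????m -> prefix_len=0
Fragment 3: offset=0 data="OSSc" -> buffer=OSScKHQV?????m -> prefix_len=8
Fragment 4: offset=8 data="oJdPq" -> buffer=OSScKHQVoJdPqm -> prefix_len=14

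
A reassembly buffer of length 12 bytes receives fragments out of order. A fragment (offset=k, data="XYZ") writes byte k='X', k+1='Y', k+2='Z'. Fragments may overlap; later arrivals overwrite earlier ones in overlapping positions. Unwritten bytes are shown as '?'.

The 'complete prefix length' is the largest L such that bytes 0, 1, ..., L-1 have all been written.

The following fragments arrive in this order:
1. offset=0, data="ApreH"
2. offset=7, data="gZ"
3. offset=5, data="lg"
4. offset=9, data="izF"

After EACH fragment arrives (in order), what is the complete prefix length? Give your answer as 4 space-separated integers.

Answer: 5 5 9 12

Derivation:
Fragment 1: offset=0 data="ApreH" -> buffer=ApreH??????? -> prefix_len=5
Fragment 2: offset=7 data="gZ" -> buffer=ApreH??gZ??? -> prefix_len=5
Fragment 3: offset=5 data="lg" -> buffer=ApreHlggZ??? -> prefix_len=9
Fragment 4: offset=9 data="izF" -> buffer=ApreHlggZizF -> prefix_len=12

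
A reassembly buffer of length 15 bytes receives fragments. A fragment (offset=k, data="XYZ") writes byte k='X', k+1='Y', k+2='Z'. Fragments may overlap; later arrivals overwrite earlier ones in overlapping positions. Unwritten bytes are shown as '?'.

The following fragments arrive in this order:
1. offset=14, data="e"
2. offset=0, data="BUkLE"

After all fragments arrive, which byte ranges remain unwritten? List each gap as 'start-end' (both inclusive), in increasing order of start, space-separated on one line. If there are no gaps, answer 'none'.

Fragment 1: offset=14 len=1
Fragment 2: offset=0 len=5
Gaps: 5-13

Answer: 5-13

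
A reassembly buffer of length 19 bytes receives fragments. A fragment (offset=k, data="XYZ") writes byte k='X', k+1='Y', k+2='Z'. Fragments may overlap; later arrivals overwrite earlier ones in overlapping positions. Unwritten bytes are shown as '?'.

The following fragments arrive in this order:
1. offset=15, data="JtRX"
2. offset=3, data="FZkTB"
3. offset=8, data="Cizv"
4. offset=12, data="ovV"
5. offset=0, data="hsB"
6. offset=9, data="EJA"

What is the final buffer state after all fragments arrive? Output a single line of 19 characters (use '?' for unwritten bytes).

Answer: hsBFZkTBCEJAovVJtRX

Derivation:
Fragment 1: offset=15 data="JtRX" -> buffer=???????????????JtRX
Fragment 2: offset=3 data="FZkTB" -> buffer=???FZkTB???????JtRX
Fragment 3: offset=8 data="Cizv" -> buffer=???FZkTBCizv???JtRX
Fragment 4: offset=12 data="ovV" -> buffer=???FZkTBCizvovVJtRX
Fragment 5: offset=0 data="hsB" -> buffer=hsBFZkTBCizvovVJtRX
Fragment 6: offset=9 data="EJA" -> buffer=hsBFZkTBCEJAovVJtRX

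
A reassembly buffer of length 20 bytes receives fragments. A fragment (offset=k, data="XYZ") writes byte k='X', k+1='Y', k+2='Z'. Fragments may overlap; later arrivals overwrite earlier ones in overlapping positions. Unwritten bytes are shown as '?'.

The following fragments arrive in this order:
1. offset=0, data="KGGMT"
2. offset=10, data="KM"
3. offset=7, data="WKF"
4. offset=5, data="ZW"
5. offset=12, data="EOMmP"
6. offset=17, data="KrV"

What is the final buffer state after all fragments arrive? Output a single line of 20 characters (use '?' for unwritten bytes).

Answer: KGGMTZWWKFKMEOMmPKrV

Derivation:
Fragment 1: offset=0 data="KGGMT" -> buffer=KGGMT???????????????
Fragment 2: offset=10 data="KM" -> buffer=KGGMT?????KM????????
Fragment 3: offset=7 data="WKF" -> buffer=KGGMT??WKFKM????????
Fragment 4: offset=5 data="ZW" -> buffer=KGGMTZWWKFKM????????
Fragment 5: offset=12 data="EOMmP" -> buffer=KGGMTZWWKFKMEOMmP???
Fragment 6: offset=17 data="KrV" -> buffer=KGGMTZWWKFKMEOMmPKrV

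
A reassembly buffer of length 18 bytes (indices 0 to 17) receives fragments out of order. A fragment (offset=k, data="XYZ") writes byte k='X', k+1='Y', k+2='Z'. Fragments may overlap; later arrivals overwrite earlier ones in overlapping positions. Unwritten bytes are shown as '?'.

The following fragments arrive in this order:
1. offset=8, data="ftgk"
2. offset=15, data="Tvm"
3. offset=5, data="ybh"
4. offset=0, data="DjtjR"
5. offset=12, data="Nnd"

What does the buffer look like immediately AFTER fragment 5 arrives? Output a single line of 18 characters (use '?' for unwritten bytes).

Fragment 1: offset=8 data="ftgk" -> buffer=????????ftgk??????
Fragment 2: offset=15 data="Tvm" -> buffer=????????ftgk???Tvm
Fragment 3: offset=5 data="ybh" -> buffer=?????ybhftgk???Tvm
Fragment 4: offset=0 data="DjtjR" -> buffer=DjtjRybhftgk???Tvm
Fragment 5: offset=12 data="Nnd" -> buffer=DjtjRybhftgkNndTvm

Answer: DjtjRybhftgkNndTvm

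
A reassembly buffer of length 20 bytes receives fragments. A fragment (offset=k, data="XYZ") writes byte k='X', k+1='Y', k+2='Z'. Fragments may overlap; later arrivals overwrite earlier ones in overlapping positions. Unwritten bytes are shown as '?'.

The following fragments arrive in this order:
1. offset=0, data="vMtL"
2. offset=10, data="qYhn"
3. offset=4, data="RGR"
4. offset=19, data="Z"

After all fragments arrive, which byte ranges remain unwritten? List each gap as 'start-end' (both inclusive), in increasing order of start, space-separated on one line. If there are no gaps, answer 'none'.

Answer: 7-9 14-18

Derivation:
Fragment 1: offset=0 len=4
Fragment 2: offset=10 len=4
Fragment 3: offset=4 len=3
Fragment 4: offset=19 len=1
Gaps: 7-9 14-18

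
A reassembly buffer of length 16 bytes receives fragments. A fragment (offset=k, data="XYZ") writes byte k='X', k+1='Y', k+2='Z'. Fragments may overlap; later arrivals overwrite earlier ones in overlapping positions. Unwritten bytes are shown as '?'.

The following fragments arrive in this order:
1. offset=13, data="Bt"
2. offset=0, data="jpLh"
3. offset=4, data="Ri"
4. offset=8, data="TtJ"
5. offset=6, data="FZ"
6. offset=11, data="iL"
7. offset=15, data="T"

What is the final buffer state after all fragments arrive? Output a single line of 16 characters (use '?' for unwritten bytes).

Answer: jpLhRiFZTtJiLBtT

Derivation:
Fragment 1: offset=13 data="Bt" -> buffer=?????????????Bt?
Fragment 2: offset=0 data="jpLh" -> buffer=jpLh?????????Bt?
Fragment 3: offset=4 data="Ri" -> buffer=jpLhRi???????Bt?
Fragment 4: offset=8 data="TtJ" -> buffer=jpLhRi??TtJ??Bt?
Fragment 5: offset=6 data="FZ" -> buffer=jpLhRiFZTtJ??Bt?
Fragment 6: offset=11 data="iL" -> buffer=jpLhRiFZTtJiLBt?
Fragment 7: offset=15 data="T" -> buffer=jpLhRiFZTtJiLBtT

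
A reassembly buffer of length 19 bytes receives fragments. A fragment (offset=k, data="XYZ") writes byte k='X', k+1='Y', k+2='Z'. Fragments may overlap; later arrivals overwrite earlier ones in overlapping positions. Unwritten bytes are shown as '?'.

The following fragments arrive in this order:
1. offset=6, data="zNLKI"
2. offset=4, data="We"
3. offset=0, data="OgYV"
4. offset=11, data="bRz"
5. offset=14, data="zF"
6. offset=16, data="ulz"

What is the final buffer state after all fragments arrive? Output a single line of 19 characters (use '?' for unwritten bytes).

Answer: OgYVWezNLKIbRzzFulz

Derivation:
Fragment 1: offset=6 data="zNLKI" -> buffer=??????zNLKI????????
Fragment 2: offset=4 data="We" -> buffer=????WezNLKI????????
Fragment 3: offset=0 data="OgYV" -> buffer=OgYVWezNLKI????????
Fragment 4: offset=11 data="bRz" -> buffer=OgYVWezNLKIbRz?????
Fragment 5: offset=14 data="zF" -> buffer=OgYVWezNLKIbRzzF???
Fragment 6: offset=16 data="ulz" -> buffer=OgYVWezNLKIbRzzFulz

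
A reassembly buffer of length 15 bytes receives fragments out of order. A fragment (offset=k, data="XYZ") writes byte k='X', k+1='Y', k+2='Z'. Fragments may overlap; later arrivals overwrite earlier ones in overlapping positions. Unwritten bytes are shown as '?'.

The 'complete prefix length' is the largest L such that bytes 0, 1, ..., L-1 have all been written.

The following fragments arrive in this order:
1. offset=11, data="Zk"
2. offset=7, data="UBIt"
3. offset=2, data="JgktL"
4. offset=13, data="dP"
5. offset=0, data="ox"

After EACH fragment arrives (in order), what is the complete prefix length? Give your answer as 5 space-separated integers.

Answer: 0 0 0 0 15

Derivation:
Fragment 1: offset=11 data="Zk" -> buffer=???????????Zk?? -> prefix_len=0
Fragment 2: offset=7 data="UBIt" -> buffer=???????UBItZk?? -> prefix_len=0
Fragment 3: offset=2 data="JgktL" -> buffer=??JgktLUBItZk?? -> prefix_len=0
Fragment 4: offset=13 data="dP" -> buffer=??JgktLUBItZkdP -> prefix_len=0
Fragment 5: offset=0 data="ox" -> buffer=oxJgktLUBItZkdP -> prefix_len=15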